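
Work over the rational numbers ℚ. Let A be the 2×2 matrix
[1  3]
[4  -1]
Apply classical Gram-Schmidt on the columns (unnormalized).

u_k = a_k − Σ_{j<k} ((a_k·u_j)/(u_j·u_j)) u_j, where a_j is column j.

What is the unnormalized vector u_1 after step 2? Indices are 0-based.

Step 1: u_0 = a_0 = (1, 4).
Step 2: u_1 = a_1 − (-1/17)·u_0 = (52/17, -13/17).

u_1 = (52/17, -13/17)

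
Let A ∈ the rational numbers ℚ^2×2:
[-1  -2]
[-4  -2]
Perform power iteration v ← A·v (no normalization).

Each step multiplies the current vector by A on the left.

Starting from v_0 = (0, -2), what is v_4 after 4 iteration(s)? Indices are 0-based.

v_0 = (0, -2).
v_1 = A·v_0 = (4, 4).
v_2 = A·v_1 = (-12, -24).
v_3 = A·v_2 = (60, 96).
v_4 = A·v_3 = (-252, -432).

v_4 = (-252, -432)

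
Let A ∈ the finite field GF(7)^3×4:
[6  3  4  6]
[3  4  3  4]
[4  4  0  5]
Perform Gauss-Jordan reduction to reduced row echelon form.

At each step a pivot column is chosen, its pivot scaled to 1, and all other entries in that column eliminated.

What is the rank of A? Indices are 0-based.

rank = 3

pivot(0,0)=6: scale R0 → (1, 4, 3, 1)
  clear (1,0): R1 −= (3)R0 → (0, 6, 1, 1)
  clear (2,0): R2 −= (4)R0 → (0, 2, 2, 1)
pivot(1,1)=6: scale R1 → (0, 1, 6, 6)
  clear (0,1): R0 −= (4)R1 → (1, 0, 0, 5)
  clear (2,1): R2 −= (2)R1 → (0, 0, 4, 3)
pivot(2,2)=4: scale R2 → (0, 0, 1, 6)
  clear (1,2): R1 −= (6)R2 → (0, 1, 0, 5)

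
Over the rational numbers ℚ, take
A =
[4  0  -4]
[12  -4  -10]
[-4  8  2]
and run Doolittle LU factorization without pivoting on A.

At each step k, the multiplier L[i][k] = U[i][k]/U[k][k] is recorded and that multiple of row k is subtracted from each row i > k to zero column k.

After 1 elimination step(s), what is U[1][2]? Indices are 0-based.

Step 1: pivot at (0,0) is 4.
  row1 ← row1 − (3)·row0  ⇒  L[1][0]=3, U row1=(0, -4, 2)
  row2 ← row2 − (-1)·row0  ⇒  L[2][0]=-1, U row2=(0, 8, -2)

U[1][2] = 2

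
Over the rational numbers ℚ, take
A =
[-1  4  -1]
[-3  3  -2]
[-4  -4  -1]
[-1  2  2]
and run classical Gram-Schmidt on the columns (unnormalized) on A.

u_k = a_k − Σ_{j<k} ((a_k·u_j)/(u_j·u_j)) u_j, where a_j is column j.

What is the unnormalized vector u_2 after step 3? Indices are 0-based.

Step 1: u_0 = a_0 = (-1, -3, -4, -1).
Step 2: u_1 = a_1 − (1/27)·u_0 = (109/27, 28/9, -104/27, 55/27).
Step 3: u_2 = a_2 − (1/3)·u_0 − (-63/1214)·u_1 = (-555/1214, -509/607, 81/607, 2961/1214).

u_2 = (-555/1214, -509/607, 81/607, 2961/1214)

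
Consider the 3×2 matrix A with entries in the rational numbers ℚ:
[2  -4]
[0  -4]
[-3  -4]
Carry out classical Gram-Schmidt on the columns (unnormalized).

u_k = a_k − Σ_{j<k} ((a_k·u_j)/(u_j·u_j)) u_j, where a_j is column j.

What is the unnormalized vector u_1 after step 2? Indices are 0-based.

Step 1: u_0 = a_0 = (2, 0, -3).
Step 2: u_1 = a_1 − (4/13)·u_0 = (-60/13, -4, -40/13).

u_1 = (-60/13, -4, -40/13)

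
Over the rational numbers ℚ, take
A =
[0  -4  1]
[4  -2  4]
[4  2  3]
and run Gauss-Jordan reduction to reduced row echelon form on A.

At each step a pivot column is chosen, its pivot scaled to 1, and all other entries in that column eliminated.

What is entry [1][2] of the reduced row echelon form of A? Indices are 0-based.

M[1][2] = -1/4

[1] R0 <-> R1
[1] R0 /= 4  ⇒  (1, -1/2, 1)
     R2 -= 4·R0  ⇒  (0, 4, -1)
[2] R1 /= -4  ⇒  (0, 1, -1/4)
     R0 -= -1/2·R1  ⇒  (1, 0, 7/8)
     R2 -= 4·R1  ⇒  (0, 0, 0)
column 2 empty below row 2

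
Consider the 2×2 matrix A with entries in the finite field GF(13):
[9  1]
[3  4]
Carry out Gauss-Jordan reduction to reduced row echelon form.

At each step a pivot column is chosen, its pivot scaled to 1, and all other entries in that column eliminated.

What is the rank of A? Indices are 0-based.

rank = 2

[1] R0 /= 9  ⇒  (1, 3)
     R1 -= 3·R0  ⇒  (0, 8)
[2] R1 /= 8  ⇒  (0, 1)
     R0 -= 3·R1  ⇒  (1, 0)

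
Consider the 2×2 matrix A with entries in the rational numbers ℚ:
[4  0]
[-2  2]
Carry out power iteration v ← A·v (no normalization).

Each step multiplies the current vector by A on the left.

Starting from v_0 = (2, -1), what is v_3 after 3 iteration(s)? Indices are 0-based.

v_3 = (128, -120)

v_0 = (2, -1).
v_1 = A·v_0 = (8, -6).
v_2 = A·v_1 = (32, -28).
v_3 = A·v_2 = (128, -120).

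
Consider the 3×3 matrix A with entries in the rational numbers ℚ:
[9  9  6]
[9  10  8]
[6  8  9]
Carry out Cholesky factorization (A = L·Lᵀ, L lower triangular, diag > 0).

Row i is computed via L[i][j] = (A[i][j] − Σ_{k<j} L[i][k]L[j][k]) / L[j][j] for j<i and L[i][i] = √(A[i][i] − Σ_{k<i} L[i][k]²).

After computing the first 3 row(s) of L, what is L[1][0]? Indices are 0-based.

L[1][0] = 3

Step 1: L[0][0] = √(9) = 3.
  L[1][0] = (9) / L[0][0] = 3.
Step 2: L[1][1] = √(1) = 1.
  L[2][0] = (6) / L[0][0] = 2.
  L[2][1] = (2) / L[1][1] = 2.
Step 3: L[2][2] = √(1) = 1.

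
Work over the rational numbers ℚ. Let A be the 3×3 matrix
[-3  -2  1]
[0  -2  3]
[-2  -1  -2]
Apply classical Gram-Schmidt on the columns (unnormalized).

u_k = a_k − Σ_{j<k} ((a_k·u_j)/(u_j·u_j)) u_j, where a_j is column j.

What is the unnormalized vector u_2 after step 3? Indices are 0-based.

Step 1: u_0 = a_0 = (-3, 0, -2).
Step 2: u_1 = a_1 − (8/13)·u_0 = (-2/13, -2, 3/13).
Step 3: u_2 = a_2 − (1/13)·u_0 − (-86/53)·u_1 = (52/53, -13/53, -78/53).

u_2 = (52/53, -13/53, -78/53)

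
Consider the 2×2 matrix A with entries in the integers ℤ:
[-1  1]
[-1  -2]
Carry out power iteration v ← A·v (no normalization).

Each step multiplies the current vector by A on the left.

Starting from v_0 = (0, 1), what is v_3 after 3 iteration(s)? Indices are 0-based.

v_0 = (0, 1).
v_1 = A·v_0 = (1, -2).
v_2 = A·v_1 = (-3, 3).
v_3 = A·v_2 = (6, -3).

v_3 = (6, -3)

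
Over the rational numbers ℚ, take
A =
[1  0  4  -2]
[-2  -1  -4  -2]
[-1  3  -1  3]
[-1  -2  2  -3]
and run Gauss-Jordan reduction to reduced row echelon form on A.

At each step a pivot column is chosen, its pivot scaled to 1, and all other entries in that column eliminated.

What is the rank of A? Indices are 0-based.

step 1: normalize row 0 (÷1) = (1, 0, 4, -2)
  row 1: subtract -2×row0 = (0, -1, 4, -6)
  row 2: subtract -1×row0 = (0, 3, 3, 1)
  row 3: subtract -1×row0 = (0, -2, 6, -5)
step 2: normalize row 1 (÷-1) = (0, 1, -4, 6)
  row 2: subtract 3×row1 = (0, 0, 15, -17)
  row 3: subtract -2×row1 = (0, 0, -2, 7)
step 3: normalize row 2 (÷15) = (0, 0, 1, -17/15)
  row 0: subtract 4×row2 = (1, 0, 0, 38/15)
  row 1: subtract -4×row2 = (0, 1, 0, 22/15)
  row 3: subtract -2×row2 = (0, 0, 0, 71/15)
step 4: normalize row 3 (÷71/15) = (0, 0, 0, 1)
  row 0: subtract 38/15×row3 = (1, 0, 0, 0)
  row 1: subtract 22/15×row3 = (0, 1, 0, 0)
  row 2: subtract -17/15×row3 = (0, 0, 1, 0)

rank = 4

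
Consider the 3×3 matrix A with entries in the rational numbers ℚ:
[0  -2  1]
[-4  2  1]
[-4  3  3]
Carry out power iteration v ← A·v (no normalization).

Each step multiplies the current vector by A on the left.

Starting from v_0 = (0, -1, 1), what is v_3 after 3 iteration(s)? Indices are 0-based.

v_3 = (13, -51, -95)

v_0 = (0, -1, 1).
v_1 = A·v_0 = (3, -1, 0).
v_2 = A·v_1 = (2, -14, -15).
v_3 = A·v_2 = (13, -51, -95).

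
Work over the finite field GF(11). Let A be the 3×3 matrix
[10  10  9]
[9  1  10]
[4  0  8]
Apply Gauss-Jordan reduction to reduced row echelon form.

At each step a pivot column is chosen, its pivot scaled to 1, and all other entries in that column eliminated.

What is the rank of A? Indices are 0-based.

rank = 3

step 1: normalize row 0 (÷10) = (1, 1, 2)
  row 1: subtract 9×row0 = (0, 3, 3)
  row 2: subtract 4×row0 = (0, 7, 0)
step 2: normalize row 1 (÷3) = (0, 1, 1)
  row 0: subtract 1×row1 = (1, 0, 1)
  row 2: subtract 7×row1 = (0, 0, 4)
step 3: normalize row 2 (÷4) = (0, 0, 1)
  row 0: subtract 1×row2 = (1, 0, 0)
  row 1: subtract 1×row2 = (0, 1, 0)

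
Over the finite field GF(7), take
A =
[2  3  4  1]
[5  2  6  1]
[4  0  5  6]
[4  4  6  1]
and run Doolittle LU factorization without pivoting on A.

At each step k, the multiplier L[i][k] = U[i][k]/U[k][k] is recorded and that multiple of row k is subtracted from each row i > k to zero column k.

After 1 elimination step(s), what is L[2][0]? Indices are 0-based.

k=0: U[0][0]=2
  eliminate (1,0): mult=6, new row 1: (0, 5, 3, 2); set L[1][0]=6
  eliminate (2,0): mult=2, new row 2: (0, 1, 4, 4); set L[2][0]=2
  eliminate (3,0): mult=2, new row 3: (0, 5, 5, 6); set L[3][0]=2

L[2][0] = 2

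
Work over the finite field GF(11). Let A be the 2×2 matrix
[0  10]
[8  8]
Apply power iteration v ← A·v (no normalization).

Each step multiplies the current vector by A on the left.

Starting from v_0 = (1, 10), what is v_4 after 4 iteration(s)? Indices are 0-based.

v_0 = (1, 10).
v_1 = A·v_0 = (1, 0).
v_2 = A·v_1 = (0, 8).
v_3 = A·v_2 = (3, 9).
v_4 = A·v_3 = (2, 8).

v_4 = (2, 8)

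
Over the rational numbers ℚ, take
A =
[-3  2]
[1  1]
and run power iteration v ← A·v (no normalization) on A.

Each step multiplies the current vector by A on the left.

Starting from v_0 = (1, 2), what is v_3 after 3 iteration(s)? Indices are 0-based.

v_0 = (1, 2).
v_1 = A·v_0 = (1, 3).
v_2 = A·v_1 = (3, 4).
v_3 = A·v_2 = (-1, 7).

v_3 = (-1, 7)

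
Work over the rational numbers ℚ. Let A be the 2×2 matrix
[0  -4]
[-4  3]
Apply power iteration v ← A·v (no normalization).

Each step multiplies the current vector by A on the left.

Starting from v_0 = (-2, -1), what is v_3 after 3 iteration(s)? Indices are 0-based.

v_3 = (4, 77)

v_0 = (-2, -1).
v_1 = A·v_0 = (4, 5).
v_2 = A·v_1 = (-20, -1).
v_3 = A·v_2 = (4, 77).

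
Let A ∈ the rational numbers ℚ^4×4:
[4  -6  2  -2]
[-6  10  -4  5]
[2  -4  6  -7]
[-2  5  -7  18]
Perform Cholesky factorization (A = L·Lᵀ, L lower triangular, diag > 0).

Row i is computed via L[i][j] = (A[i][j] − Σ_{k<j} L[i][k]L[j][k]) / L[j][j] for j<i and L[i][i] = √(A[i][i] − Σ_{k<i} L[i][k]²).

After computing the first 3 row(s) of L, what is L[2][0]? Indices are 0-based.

Step 1: L[0][0] = √(4) = 2.
  L[1][0] = (-6) / L[0][0] = -3.
Step 2: L[1][1] = √(1) = 1.
  L[2][0] = (2) / L[0][0] = 1.
  L[2][1] = (-1) / L[1][1] = -1.
Step 3: L[2][2] = √(4) = 2.

L[2][0] = 1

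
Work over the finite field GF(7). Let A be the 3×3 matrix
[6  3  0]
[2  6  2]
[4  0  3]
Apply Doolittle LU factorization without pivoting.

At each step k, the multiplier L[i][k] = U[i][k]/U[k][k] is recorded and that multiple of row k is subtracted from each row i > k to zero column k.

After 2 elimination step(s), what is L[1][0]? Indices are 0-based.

Step 1: pivot at (0,0) is 6.
  row1 ← row1 − (5)·row0  ⇒  L[1][0]=5, U row1=(0, 5, 2)
  row2 ← row2 − (3)·row0  ⇒  L[2][0]=3, U row2=(0, 5, 3)
Step 2: pivot at (1,1) is 5.
  row2 ← row2 − (1)·row1  ⇒  L[2][1]=1, U row2=(0, 0, 1)

L[1][0] = 5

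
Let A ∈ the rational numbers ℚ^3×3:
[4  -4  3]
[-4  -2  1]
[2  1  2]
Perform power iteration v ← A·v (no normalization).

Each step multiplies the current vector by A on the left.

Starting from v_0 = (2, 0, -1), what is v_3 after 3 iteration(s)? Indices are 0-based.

v_0 = (2, 0, -1).
v_1 = A·v_0 = (5, -9, 2).
v_2 = A·v_1 = (62, 0, 5).
v_3 = A·v_2 = (263, -243, 134).

v_3 = (263, -243, 134)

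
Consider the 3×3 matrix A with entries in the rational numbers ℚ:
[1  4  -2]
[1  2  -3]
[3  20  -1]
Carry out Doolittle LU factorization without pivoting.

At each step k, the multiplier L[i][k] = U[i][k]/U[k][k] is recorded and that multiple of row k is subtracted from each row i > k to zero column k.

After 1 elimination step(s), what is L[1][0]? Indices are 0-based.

L[1][0] = 1

Step 1: pivot at (0,0) is 1.
  row1 ← row1 − (1)·row0  ⇒  L[1][0]=1, U row1=(0, -2, -1)
  row2 ← row2 − (3)·row0  ⇒  L[2][0]=3, U row2=(0, 8, 5)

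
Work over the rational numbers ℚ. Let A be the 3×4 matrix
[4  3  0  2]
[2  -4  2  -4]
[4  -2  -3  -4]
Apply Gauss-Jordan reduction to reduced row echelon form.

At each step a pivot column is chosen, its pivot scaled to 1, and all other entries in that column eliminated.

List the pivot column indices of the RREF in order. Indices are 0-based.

[1] R0 /= 4  ⇒  (1, 3/4, 0, 1/2)
     R1 -= 2·R0  ⇒  (0, -11/2, 2, -5)
     R2 -= 4·R0  ⇒  (0, -5, -3, -6)
[2] R1 /= -11/2  ⇒  (0, 1, -4/11, 10/11)
     R0 -= 3/4·R1  ⇒  (1, 0, 3/11, -2/11)
     R2 -= -5·R1  ⇒  (0, 0, -53/11, -16/11)
[3] R2 /= -53/11  ⇒  (0, 0, 1, 16/53)
     R0 -= 3/11·R2  ⇒  (1, 0, 0, -14/53)
     R1 -= -4/11·R2  ⇒  (0, 1, 0, 54/53)

pivot columns: 0, 1, 2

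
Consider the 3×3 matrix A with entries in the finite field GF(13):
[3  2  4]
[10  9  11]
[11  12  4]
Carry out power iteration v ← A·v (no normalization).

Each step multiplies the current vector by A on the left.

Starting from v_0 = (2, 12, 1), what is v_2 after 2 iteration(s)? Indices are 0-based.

v_2 = (7, 3, 5)

v_0 = (2, 12, 1).
v_1 = A·v_0 = (8, 9, 1).
v_2 = A·v_1 = (7, 3, 5).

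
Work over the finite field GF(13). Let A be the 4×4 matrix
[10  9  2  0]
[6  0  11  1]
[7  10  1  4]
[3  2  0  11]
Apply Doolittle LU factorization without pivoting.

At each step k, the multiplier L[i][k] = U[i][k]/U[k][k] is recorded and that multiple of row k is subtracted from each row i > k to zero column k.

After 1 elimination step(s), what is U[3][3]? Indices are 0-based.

[col 0] pivot 10
  R1 -= 11*R0 → (0, 5, 2, 1)  (L[1][0] := 11)
  R2 -= 2*R0 → (0, 5, 10, 4)  (L[2][0] := 2)
  R3 -= 12*R0 → (0, 11, 2, 11)  (L[3][0] := 12)

U[3][3] = 11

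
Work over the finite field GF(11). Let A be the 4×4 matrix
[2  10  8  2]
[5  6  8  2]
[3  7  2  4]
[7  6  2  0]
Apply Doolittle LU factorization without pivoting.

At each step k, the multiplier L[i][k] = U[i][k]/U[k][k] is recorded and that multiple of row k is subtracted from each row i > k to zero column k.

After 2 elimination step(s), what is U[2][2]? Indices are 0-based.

[col 0] pivot 2
  R1 -= 8*R0 → (0, 3, 10, 8)  (L[1][0] := 8)
  R2 -= 7*R0 → (0, 3, 1, 1)  (L[2][0] := 7)
  R3 -= 9*R0 → (0, 4, 7, 4)  (L[3][0] := 9)
[col 1] pivot 3
  R2 -= 1*R1 → (0, 0, 2, 4)  (L[2][1] := 1)
  R3 -= 5*R1 → (0, 0, 1, 8)  (L[3][1] := 5)

U[2][2] = 2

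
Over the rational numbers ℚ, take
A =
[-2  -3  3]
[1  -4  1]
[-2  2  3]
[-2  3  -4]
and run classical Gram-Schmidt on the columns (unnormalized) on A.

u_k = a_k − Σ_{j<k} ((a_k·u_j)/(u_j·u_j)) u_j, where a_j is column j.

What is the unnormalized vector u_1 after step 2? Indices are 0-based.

u_1 = (-55/13, -44/13, 10/13, 23/13)

Step 1: u_0 = a_0 = (-2, 1, -2, -2).
Step 2: u_1 = a_1 − (-8/13)·u_0 = (-55/13, -44/13, 10/13, 23/13).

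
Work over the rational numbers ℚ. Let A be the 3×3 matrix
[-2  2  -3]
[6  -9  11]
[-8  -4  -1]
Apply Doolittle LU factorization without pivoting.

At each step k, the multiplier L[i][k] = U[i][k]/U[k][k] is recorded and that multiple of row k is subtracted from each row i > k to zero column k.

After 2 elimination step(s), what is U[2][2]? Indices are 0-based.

[col 0] pivot -2
  R1 -= -3*R0 → (0, -3, 2)  (L[1][0] := -3)
  R2 -= 4*R0 → (0, -12, 11)  (L[2][0] := 4)
[col 1] pivot -3
  R2 -= 4*R1 → (0, 0, 3)  (L[2][1] := 4)

U[2][2] = 3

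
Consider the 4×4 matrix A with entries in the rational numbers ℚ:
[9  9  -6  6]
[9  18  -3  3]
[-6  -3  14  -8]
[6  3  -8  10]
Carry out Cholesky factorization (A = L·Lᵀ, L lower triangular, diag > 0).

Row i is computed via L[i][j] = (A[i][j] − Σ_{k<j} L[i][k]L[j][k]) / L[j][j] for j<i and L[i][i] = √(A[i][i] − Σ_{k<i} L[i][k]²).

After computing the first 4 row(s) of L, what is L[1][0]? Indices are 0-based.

L[1][0] = 3

Step 1: L[0][0] = √(9) = 3.
  L[1][0] = (9) / L[0][0] = 3.
Step 2: L[1][1] = √(9) = 3.
  L[2][0] = (-6) / L[0][0] = -2.
  L[2][1] = (3) / L[1][1] = 1.
Step 3: L[2][2] = √(9) = 3.
  L[3][0] = (6) / L[0][0] = 2.
  L[3][1] = (-3) / L[1][1] = -1.
  L[3][2] = (-3) / L[2][2] = -1.
Step 4: L[3][3] = √(4) = 2.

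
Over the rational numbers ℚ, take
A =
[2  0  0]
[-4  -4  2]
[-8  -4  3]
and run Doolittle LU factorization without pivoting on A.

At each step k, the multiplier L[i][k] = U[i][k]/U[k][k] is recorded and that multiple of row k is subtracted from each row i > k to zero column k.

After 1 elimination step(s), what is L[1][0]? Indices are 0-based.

k=0: U[0][0]=2
  eliminate (1,0): mult=-2, new row 1: (0, -4, 2); set L[1][0]=-2
  eliminate (2,0): mult=-4, new row 2: (0, -4, 3); set L[2][0]=-4

L[1][0] = -2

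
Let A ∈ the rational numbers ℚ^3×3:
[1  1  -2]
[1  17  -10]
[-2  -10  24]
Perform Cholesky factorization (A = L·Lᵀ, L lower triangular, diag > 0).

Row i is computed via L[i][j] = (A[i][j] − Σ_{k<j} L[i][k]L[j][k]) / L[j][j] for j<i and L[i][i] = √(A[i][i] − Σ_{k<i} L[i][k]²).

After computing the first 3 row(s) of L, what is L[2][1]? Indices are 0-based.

Step 1: L[0][0] = √(1) = 1.
  L[1][0] = (1) / L[0][0] = 1.
Step 2: L[1][1] = √(16) = 4.
  L[2][0] = (-2) / L[0][0] = -2.
  L[2][1] = (-8) / L[1][1] = -2.
Step 3: L[2][2] = √(16) = 4.

L[2][1] = -2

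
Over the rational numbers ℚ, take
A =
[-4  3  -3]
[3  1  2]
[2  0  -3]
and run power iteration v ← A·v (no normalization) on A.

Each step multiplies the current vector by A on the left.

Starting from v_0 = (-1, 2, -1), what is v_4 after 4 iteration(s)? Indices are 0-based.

v_0 = (-1, 2, -1).
v_1 = A·v_0 = (13, -3, 1).
v_2 = A·v_1 = (-64, 38, 23).
v_3 = A·v_2 = (301, -108, -197).
v_4 = A·v_3 = (-937, 401, 1193).

v_4 = (-937, 401, 1193)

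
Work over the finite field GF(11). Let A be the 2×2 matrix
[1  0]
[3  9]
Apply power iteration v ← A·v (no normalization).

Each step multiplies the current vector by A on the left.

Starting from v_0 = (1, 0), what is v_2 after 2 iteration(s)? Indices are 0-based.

v_2 = (1, 8)

v_0 = (1, 0).
v_1 = A·v_0 = (1, 3).
v_2 = A·v_1 = (1, 8).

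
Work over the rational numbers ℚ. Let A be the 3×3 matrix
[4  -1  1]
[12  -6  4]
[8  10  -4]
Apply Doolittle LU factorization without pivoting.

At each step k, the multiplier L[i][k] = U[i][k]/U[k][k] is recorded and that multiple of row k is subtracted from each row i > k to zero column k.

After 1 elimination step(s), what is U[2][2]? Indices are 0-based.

U[2][2] = -6

[col 0] pivot 4
  R1 -= 3*R0 → (0, -3, 1)  (L[1][0] := 3)
  R2 -= 2*R0 → (0, 12, -6)  (L[2][0] := 2)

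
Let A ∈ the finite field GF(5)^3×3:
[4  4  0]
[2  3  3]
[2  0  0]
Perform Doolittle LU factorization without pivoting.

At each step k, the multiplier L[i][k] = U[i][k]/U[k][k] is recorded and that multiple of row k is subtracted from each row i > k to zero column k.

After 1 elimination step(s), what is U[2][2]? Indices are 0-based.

[col 0] pivot 4
  R1 -= 3*R0 → (0, 1, 3)  (L[1][0] := 3)
  R2 -= 3*R0 → (0, 3, 0)  (L[2][0] := 3)

U[2][2] = 0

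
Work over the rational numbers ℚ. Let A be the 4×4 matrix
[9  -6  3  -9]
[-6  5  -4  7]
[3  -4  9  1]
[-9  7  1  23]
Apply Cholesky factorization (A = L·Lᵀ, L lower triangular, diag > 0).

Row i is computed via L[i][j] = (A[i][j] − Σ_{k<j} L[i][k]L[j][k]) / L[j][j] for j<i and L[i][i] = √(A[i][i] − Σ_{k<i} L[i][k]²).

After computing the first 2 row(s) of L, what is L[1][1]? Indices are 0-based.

L[1][1] = 1

Step 1: L[0][0] = √(9) = 3.
  L[1][0] = (-6) / L[0][0] = -2.
Step 2: L[1][1] = √(1) = 1.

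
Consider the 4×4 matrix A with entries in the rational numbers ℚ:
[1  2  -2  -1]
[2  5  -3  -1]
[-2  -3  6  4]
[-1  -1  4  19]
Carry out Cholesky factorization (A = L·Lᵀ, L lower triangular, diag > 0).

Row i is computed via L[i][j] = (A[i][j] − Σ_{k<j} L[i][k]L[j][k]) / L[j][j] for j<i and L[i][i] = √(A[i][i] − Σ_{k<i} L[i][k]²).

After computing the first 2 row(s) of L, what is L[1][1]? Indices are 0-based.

L[1][1] = 1

Step 1: L[0][0] = √(1) = 1.
  L[1][0] = (2) / L[0][0] = 2.
Step 2: L[1][1] = √(1) = 1.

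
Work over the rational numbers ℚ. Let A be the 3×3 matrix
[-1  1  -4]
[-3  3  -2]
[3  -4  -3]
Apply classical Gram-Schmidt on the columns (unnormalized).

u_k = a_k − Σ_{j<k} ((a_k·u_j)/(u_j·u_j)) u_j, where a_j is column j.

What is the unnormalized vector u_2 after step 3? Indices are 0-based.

Step 1: u_0 = a_0 = (-1, -3, 3).
Step 2: u_1 = a_1 − (-22/19)·u_0 = (-3/19, -9/19, -10/19).
Step 3: u_2 = a_2 − (1/19)·u_0 − (6)·u_1 = (-3, 1, 0).

u_2 = (-3, 1, 0)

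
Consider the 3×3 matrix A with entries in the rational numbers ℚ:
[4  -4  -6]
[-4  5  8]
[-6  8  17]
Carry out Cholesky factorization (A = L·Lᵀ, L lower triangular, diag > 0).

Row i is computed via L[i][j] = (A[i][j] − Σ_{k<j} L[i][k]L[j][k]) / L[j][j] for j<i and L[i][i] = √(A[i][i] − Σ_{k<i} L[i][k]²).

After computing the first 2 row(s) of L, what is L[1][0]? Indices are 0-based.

Step 1: L[0][0] = √(4) = 2.
  L[1][0] = (-4) / L[0][0] = -2.
Step 2: L[1][1] = √(1) = 1.

L[1][0] = -2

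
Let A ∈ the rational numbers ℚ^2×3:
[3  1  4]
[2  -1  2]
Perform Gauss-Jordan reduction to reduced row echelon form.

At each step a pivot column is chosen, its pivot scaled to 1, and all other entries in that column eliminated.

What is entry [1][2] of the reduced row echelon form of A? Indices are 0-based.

[1] R0 /= 3  ⇒  (1, 1/3, 4/3)
     R1 -= 2·R0  ⇒  (0, -5/3, -2/3)
[2] R1 /= -5/3  ⇒  (0, 1, 2/5)
     R0 -= 1/3·R1  ⇒  (1, 0, 6/5)

M[1][2] = 2/5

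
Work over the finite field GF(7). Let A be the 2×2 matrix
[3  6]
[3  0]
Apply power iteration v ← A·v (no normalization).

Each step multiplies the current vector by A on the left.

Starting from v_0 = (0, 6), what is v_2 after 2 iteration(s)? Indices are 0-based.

v_2 = (3, 3)

v_0 = (0, 6).
v_1 = A·v_0 = (1, 0).
v_2 = A·v_1 = (3, 3).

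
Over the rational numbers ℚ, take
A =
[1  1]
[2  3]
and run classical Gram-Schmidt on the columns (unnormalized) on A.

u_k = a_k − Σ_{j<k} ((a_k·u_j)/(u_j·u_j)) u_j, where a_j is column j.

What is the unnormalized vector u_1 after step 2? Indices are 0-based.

Step 1: u_0 = a_0 = (1, 2).
Step 2: u_1 = a_1 − (7/5)·u_0 = (-2/5, 1/5).

u_1 = (-2/5, 1/5)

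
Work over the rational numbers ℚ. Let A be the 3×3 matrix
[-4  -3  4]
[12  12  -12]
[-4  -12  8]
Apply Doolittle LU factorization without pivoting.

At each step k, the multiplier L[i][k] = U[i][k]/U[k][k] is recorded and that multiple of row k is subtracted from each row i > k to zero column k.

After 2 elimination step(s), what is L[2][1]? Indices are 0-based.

L[2][1] = -3

[col 0] pivot -4
  R1 -= -3*R0 → (0, 3, 0)  (L[1][0] := -3)
  R2 -= 1*R0 → (0, -9, 4)  (L[2][0] := 1)
[col 1] pivot 3
  R2 -= -3*R1 → (0, 0, 4)  (L[2][1] := -3)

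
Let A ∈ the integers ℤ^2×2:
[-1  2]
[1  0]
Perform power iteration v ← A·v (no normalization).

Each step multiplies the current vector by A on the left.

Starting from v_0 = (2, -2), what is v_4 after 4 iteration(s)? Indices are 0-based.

v_0 = (2, -2).
v_1 = A·v_0 = (-6, 2).
v_2 = A·v_1 = (10, -6).
v_3 = A·v_2 = (-22, 10).
v_4 = A·v_3 = (42, -22).

v_4 = (42, -22)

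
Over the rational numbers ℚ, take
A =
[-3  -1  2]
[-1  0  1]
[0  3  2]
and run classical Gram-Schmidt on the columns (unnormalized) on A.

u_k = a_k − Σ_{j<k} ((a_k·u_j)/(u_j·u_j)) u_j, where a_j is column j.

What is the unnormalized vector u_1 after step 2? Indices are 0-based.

Step 1: u_0 = a_0 = (-3, -1, 0).
Step 2: u_1 = a_1 − (3/10)·u_0 = (-1/10, 3/10, 3).

u_1 = (-1/10, 3/10, 3)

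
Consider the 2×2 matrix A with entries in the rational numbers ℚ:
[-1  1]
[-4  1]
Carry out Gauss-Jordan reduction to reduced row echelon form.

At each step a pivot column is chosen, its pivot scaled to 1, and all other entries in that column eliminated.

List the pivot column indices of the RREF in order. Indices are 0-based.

pivot columns: 0, 1

[1] R0 /= -1  ⇒  (1, -1)
     R1 -= -4·R0  ⇒  (0, -3)
[2] R1 /= -3  ⇒  (0, 1)
     R0 -= -1·R1  ⇒  (1, 0)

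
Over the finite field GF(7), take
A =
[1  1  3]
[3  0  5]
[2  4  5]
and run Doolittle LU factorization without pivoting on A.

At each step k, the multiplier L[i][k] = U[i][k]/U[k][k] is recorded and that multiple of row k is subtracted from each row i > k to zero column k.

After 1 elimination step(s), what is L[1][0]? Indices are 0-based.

k=0: U[0][0]=1
  eliminate (1,0): mult=3, new row 1: (0, 4, 3); set L[1][0]=3
  eliminate (2,0): mult=2, new row 2: (0, 2, 6); set L[2][0]=2

L[1][0] = 3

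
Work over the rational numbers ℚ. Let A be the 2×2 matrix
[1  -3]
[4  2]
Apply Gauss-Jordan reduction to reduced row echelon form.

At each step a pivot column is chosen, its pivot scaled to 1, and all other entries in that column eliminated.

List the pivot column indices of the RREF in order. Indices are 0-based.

pivot(0,0)=1: scale R0 → (1, -3)
  clear (1,0): R1 −= (4)R0 → (0, 14)
pivot(1,1)=14: scale R1 → (0, 1)
  clear (0,1): R0 −= (-3)R1 → (1, 0)

pivot columns: 0, 1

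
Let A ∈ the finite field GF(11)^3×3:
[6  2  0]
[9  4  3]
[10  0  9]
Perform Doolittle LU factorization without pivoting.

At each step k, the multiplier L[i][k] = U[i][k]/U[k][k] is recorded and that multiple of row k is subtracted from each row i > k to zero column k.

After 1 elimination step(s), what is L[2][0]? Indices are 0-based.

[col 0] pivot 6
  R1 -= 7*R0 → (0, 1, 3)  (L[1][0] := 7)
  R2 -= 9*R0 → (0, 4, 9)  (L[2][0] := 9)

L[2][0] = 9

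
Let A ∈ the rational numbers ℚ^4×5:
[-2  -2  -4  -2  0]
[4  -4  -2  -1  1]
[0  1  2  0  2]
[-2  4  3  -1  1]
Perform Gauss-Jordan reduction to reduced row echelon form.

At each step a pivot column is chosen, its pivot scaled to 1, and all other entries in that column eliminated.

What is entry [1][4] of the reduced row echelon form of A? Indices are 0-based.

step 1: normalize row 0 (÷-2) = (1, 1, 2, 1, 0)
  row 1: subtract 4×row0 = (0, -8, -10, -5, 1)
  row 3: subtract -2×row0 = (0, 6, 7, 1, 1)
step 2: normalize row 1 (÷-8) = (0, 1, 5/4, 5/8, -1/8)
  row 0: subtract 1×row1 = (1, 0, 3/4, 3/8, 1/8)
  row 2: subtract 1×row1 = (0, 0, 3/4, -5/8, 17/8)
  row 3: subtract 6×row1 = (0, 0, -1/2, -11/4, 7/4)
step 3: normalize row 2 (÷3/4) = (0, 0, 1, -5/6, 17/6)
  row 0: subtract 3/4×row2 = (1, 0, 0, 1, -2)
  row 1: subtract 5/4×row2 = (0, 1, 0, 5/3, -11/3)
  row 3: subtract -1/2×row2 = (0, 0, 0, -19/6, 19/6)
step 4: normalize row 3 (÷-19/6) = (0, 0, 0, 1, -1)
  row 0: subtract 1×row3 = (1, 0, 0, 0, -1)
  row 1: subtract 5/3×row3 = (0, 1, 0, 0, -2)
  row 2: subtract -5/6×row3 = (0, 0, 1, 0, 2)

M[1][4] = -2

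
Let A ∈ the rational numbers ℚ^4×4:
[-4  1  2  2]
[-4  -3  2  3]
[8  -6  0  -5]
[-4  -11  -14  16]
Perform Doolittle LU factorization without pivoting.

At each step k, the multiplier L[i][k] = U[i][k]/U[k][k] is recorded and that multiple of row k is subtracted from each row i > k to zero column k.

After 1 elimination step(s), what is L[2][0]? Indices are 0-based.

L[2][0] = -2

k=0: U[0][0]=-4
  eliminate (1,0): mult=1, new row 1: (0, -4, 0, 1); set L[1][0]=1
  eliminate (2,0): mult=-2, new row 2: (0, -4, 4, -1); set L[2][0]=-2
  eliminate (3,0): mult=1, new row 3: (0, -12, -16, 14); set L[3][0]=1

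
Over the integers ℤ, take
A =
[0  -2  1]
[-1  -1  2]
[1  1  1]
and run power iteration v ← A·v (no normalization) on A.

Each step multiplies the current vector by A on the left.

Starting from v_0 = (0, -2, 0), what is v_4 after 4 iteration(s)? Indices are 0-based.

v_0 = (0, -2, 0).
v_1 = A·v_0 = (4, 2, -2).
v_2 = A·v_1 = (-6, -10, 4).
v_3 = A·v_2 = (24, 24, -12).
v_4 = A·v_3 = (-60, -72, 36).

v_4 = (-60, -72, 36)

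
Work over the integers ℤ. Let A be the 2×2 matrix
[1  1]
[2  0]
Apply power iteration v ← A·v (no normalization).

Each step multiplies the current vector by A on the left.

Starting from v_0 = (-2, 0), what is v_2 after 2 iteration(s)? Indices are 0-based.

v_2 = (-6, -4)

v_0 = (-2, 0).
v_1 = A·v_0 = (-2, -4).
v_2 = A·v_1 = (-6, -4).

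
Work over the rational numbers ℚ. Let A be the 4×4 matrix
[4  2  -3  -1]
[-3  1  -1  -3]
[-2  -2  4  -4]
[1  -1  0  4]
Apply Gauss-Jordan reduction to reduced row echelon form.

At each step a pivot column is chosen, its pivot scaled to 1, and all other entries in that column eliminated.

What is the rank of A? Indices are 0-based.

rank = 4

[1] R0 /= 4  ⇒  (1, 1/2, -3/4, -1/4)
     R1 -= -3·R0  ⇒  (0, 5/2, -13/4, -15/4)
     R2 -= -2·R0  ⇒  (0, -1, 5/2, -9/2)
     R3 -= 1·R0  ⇒  (0, -3/2, 3/4, 17/4)
[2] R1 /= 5/2  ⇒  (0, 1, -13/10, -3/2)
     R0 -= 1/2·R1  ⇒  (1, 0, -1/10, 1/2)
     R2 -= -1·R1  ⇒  (0, 0, 6/5, -6)
     R3 -= -3/2·R1  ⇒  (0, 0, -6/5, 2)
[3] R2 /= 6/5  ⇒  (0, 0, 1, -5)
     R0 -= -1/10·R2  ⇒  (1, 0, 0, 0)
     R1 -= -13/10·R2  ⇒  (0, 1, 0, -8)
     R3 -= -6/5·R2  ⇒  (0, 0, 0, -4)
[4] R3 /= -4  ⇒  (0, 0, 0, 1)
     R1 -= -8·R3  ⇒  (0, 1, 0, 0)
     R2 -= -5·R3  ⇒  (0, 0, 1, 0)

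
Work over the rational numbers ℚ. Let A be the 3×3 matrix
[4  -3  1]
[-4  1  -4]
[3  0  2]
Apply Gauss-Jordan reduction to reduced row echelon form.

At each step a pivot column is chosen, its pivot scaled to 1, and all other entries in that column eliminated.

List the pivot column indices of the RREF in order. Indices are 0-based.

step 1: normalize row 0 (÷4) = (1, -3/4, 1/4)
  row 1: subtract -4×row0 = (0, -2, -3)
  row 2: subtract 3×row0 = (0, 9/4, 5/4)
step 2: normalize row 1 (÷-2) = (0, 1, 3/2)
  row 0: subtract -3/4×row1 = (1, 0, 11/8)
  row 2: subtract 9/4×row1 = (0, 0, -17/8)
step 3: normalize row 2 (÷-17/8) = (0, 0, 1)
  row 0: subtract 11/8×row2 = (1, 0, 0)
  row 1: subtract 3/2×row2 = (0, 1, 0)

pivot columns: 0, 1, 2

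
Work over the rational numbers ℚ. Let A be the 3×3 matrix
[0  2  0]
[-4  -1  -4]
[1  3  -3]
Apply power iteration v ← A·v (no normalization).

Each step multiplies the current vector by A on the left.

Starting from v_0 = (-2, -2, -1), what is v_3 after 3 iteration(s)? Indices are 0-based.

v_3 = (44, -346, -65)

v_0 = (-2, -2, -1).
v_1 = A·v_0 = (-4, 14, -5).
v_2 = A·v_1 = (28, 22, 53).
v_3 = A·v_2 = (44, -346, -65).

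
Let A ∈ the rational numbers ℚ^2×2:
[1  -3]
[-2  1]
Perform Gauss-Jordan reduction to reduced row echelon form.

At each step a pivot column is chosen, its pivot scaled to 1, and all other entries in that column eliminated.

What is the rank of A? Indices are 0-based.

step 1: normalize row 0 (÷1) = (1, -3)
  row 1: subtract -2×row0 = (0, -5)
step 2: normalize row 1 (÷-5) = (0, 1)
  row 0: subtract -3×row1 = (1, 0)

rank = 2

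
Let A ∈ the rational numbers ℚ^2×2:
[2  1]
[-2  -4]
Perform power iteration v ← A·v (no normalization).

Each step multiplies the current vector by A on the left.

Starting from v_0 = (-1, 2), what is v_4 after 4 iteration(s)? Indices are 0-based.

v_0 = (-1, 2).
v_1 = A·v_0 = (0, -6).
v_2 = A·v_1 = (-6, 24).
v_3 = A·v_2 = (12, -84).
v_4 = A·v_3 = (-60, 312).

v_4 = (-60, 312)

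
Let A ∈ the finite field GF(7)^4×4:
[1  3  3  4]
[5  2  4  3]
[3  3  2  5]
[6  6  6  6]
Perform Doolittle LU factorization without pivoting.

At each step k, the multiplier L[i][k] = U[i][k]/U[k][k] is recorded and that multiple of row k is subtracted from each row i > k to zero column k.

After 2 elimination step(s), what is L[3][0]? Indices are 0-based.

L[3][0] = 6

k=0: U[0][0]=1
  eliminate (1,0): mult=5, new row 1: (0, 1, 3, 4); set L[1][0]=5
  eliminate (2,0): mult=3, new row 2: (0, 1, 0, 0); set L[2][0]=3
  eliminate (3,0): mult=6, new row 3: (0, 2, 2, 3); set L[3][0]=6
k=1: U[1][1]=1
  eliminate (2,1): mult=1, new row 2: (0, 0, 4, 3); set L[2][1]=1
  eliminate (3,1): mult=2, new row 3: (0, 0, 3, 2); set L[3][1]=2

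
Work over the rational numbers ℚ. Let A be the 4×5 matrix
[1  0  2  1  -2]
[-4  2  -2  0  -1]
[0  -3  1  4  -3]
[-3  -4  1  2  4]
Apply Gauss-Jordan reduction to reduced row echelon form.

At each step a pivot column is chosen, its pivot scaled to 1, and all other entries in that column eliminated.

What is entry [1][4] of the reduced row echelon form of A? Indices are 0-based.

M[1][4] = -173/120

pivot(0,0)=1: scale R0 → (1, 0, 2, 1, -2)
  clear (1,0): R1 −= (-4)R0 → (0, 2, 6, 4, -9)
  clear (3,0): R3 −= (-3)R0 → (0, -4, 7, 5, -2)
pivot(1,1)=2: scale R1 → (0, 1, 3, 2, -9/2)
  clear (2,1): R2 −= (-3)R1 → (0, 0, 10, 10, -33/2)
  clear (3,1): R3 −= (-4)R1 → (0, 0, 19, 13, -20)
pivot(2,2)=10: scale R2 → (0, 0, 1, 1, -33/20)
  clear (0,2): R0 −= (2)R2 → (1, 0, 0, -1, 13/10)
  clear (1,2): R1 −= (3)R2 → (0, 1, 0, -1, 9/20)
  clear (3,2): R3 −= (19)R2 → (0, 0, 0, -6, 227/20)
pivot(3,3)=-6: scale R3 → (0, 0, 0, 1, -227/120)
  clear (0,3): R0 −= (-1)R3 → (1, 0, 0, 0, -71/120)
  clear (1,3): R1 −= (-1)R3 → (0, 1, 0, 0, -173/120)
  clear (2,3): R2 −= (1)R3 → (0, 0, 1, 0, 29/120)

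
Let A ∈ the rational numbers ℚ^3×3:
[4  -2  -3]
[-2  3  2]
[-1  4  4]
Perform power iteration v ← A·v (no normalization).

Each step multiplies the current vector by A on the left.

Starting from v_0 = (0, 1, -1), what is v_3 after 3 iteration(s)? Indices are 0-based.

v_3 = (-3, 5, 14)

v_0 = (0, 1, -1).
v_1 = A·v_0 = (1, 1, 0).
v_2 = A·v_1 = (2, 1, 3).
v_3 = A·v_2 = (-3, 5, 14).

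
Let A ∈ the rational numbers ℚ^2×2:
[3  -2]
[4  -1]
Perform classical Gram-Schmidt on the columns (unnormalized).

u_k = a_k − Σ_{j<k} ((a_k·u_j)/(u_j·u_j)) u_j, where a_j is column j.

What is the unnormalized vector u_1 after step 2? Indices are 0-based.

u_1 = (-4/5, 3/5)

Step 1: u_0 = a_0 = (3, 4).
Step 2: u_1 = a_1 − (-2/5)·u_0 = (-4/5, 3/5).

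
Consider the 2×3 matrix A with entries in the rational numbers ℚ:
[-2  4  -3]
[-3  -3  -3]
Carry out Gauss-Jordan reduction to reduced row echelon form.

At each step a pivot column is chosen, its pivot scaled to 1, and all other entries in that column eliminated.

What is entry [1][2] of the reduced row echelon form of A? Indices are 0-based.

step 1: normalize row 0 (÷-2) = (1, -2, 3/2)
  row 1: subtract -3×row0 = (0, -9, 3/2)
step 2: normalize row 1 (÷-9) = (0, 1, -1/6)
  row 0: subtract -2×row1 = (1, 0, 7/6)

M[1][2] = -1/6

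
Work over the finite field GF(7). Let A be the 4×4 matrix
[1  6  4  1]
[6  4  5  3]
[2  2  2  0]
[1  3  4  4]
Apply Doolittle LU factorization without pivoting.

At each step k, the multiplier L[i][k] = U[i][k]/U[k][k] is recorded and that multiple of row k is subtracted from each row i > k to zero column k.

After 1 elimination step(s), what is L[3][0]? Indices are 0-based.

L[3][0] = 1

[col 0] pivot 1
  R1 -= 6*R0 → (0, 3, 2, 4)  (L[1][0] := 6)
  R2 -= 2*R0 → (0, 4, 1, 5)  (L[2][0] := 2)
  R3 -= 1*R0 → (0, 4, 0, 3)  (L[3][0] := 1)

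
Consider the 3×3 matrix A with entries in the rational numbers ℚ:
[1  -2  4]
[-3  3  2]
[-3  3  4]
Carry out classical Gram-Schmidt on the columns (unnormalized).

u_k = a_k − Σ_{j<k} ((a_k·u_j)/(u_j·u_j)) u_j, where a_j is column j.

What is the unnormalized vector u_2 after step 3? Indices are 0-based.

Step 1: u_0 = a_0 = (1, -3, -3).
Step 2: u_1 = a_1 − (-20/19)·u_0 = (-18/19, -3/19, -3/19).
Step 3: u_2 = a_2 − (-14/19)·u_0 − (-5)·u_1 = (0, -1, 1).

u_2 = (0, -1, 1)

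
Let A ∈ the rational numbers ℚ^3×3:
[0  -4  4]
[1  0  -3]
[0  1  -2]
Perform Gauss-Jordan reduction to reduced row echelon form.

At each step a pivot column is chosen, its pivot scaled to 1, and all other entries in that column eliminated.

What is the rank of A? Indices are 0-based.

pivot(0,0): swap R0↔R1
pivot(0,0)=1: scale R0 → (1, 0, -3)
pivot(1,1)=-4: scale R1 → (0, 1, -1)
  clear (2,1): R2 −= (1)R1 → (0, 0, -1)
pivot(2,2)=-1: scale R2 → (0, 0, 1)
  clear (0,2): R0 −= (-3)R2 → (1, 0, 0)
  clear (1,2): R1 −= (-1)R2 → (0, 1, 0)

rank = 3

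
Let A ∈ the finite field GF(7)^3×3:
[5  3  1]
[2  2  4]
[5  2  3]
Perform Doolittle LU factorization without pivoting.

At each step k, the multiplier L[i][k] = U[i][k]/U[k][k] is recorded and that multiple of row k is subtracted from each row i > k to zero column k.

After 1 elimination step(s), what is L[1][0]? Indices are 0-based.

k=0: U[0][0]=5
  eliminate (1,0): mult=6, new row 1: (0, 5, 5); set L[1][0]=6
  eliminate (2,0): mult=1, new row 2: (0, 6, 2); set L[2][0]=1

L[1][0] = 6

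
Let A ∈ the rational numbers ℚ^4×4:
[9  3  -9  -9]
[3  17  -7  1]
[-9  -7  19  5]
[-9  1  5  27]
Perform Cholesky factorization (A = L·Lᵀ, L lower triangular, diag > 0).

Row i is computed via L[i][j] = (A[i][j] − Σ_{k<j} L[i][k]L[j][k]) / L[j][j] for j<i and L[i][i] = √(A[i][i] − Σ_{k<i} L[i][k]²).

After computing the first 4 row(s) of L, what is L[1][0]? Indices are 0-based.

L[1][0] = 1

Step 1: L[0][0] = √(9) = 3.
  L[1][0] = (3) / L[0][0] = 1.
Step 2: L[1][1] = √(16) = 4.
  L[2][0] = (-9) / L[0][0] = -3.
  L[2][1] = (-4) / L[1][1] = -1.
Step 3: L[2][2] = √(9) = 3.
  L[3][0] = (-9) / L[0][0] = -3.
  L[3][1] = (4) / L[1][1] = 1.
  L[3][2] = (-3) / L[2][2] = -1.
Step 4: L[3][3] = √(16) = 4.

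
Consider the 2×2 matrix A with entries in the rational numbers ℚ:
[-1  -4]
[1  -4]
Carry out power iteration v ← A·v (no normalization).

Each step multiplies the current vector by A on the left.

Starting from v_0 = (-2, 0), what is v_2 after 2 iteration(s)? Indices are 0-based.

v_0 = (-2, 0).
v_1 = A·v_0 = (2, -2).
v_2 = A·v_1 = (6, 10).

v_2 = (6, 10)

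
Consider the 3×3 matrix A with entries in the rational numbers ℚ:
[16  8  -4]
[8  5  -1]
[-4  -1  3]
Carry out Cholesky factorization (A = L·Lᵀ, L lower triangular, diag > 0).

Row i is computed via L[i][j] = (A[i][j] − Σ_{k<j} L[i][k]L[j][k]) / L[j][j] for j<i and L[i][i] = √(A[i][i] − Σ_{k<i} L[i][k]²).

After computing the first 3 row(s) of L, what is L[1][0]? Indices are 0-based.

Step 1: L[0][0] = √(16) = 4.
  L[1][0] = (8) / L[0][0] = 2.
Step 2: L[1][1] = √(1) = 1.
  L[2][0] = (-4) / L[0][0] = -1.
  L[2][1] = (1) / L[1][1] = 1.
Step 3: L[2][2] = √(1) = 1.

L[1][0] = 2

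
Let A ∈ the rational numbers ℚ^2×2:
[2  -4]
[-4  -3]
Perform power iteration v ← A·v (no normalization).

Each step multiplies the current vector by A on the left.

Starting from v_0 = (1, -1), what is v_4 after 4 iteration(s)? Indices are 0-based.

v_4 = (236, -461)

v_0 = (1, -1).
v_1 = A·v_0 = (6, -1).
v_2 = A·v_1 = (16, -21).
v_3 = A·v_2 = (116, -1).
v_4 = A·v_3 = (236, -461).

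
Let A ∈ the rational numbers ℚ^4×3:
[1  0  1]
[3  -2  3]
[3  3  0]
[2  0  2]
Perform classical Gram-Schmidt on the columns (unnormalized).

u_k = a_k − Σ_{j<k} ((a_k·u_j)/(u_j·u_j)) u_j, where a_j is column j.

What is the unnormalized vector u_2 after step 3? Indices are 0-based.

Step 1: u_0 = a_0 = (1, 3, 3, 2).
Step 2: u_1 = a_1 − (3/23)·u_0 = (-3/23, -55/23, 60/23, -6/23).
Step 3: u_2 = a_2 − (14/23)·u_0 − (-18/29)·u_1 = (9/29, -9/29, -6/29, 18/29).

u_2 = (9/29, -9/29, -6/29, 18/29)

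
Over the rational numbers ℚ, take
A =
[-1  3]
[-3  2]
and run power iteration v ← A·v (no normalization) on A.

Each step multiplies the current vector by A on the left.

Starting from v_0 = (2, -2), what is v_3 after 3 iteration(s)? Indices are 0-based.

v_0 = (2, -2).
v_1 = A·v_0 = (-8, -10).
v_2 = A·v_1 = (-22, 4).
v_3 = A·v_2 = (34, 74).

v_3 = (34, 74)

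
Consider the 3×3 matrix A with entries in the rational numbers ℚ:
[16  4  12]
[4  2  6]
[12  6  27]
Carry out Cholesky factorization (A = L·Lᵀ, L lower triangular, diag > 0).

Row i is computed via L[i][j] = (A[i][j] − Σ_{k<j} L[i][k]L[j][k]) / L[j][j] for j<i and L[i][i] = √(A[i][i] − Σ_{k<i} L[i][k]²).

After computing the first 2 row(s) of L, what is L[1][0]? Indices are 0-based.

Step 1: L[0][0] = √(16) = 4.
  L[1][0] = (4) / L[0][0] = 1.
Step 2: L[1][1] = √(1) = 1.

L[1][0] = 1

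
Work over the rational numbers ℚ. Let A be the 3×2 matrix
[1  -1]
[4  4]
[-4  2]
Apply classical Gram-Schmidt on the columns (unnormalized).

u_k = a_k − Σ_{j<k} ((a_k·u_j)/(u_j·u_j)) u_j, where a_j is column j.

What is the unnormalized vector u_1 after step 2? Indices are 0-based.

Step 1: u_0 = a_0 = (1, 4, -4).
Step 2: u_1 = a_1 − (7/33)·u_0 = (-40/33, 104/33, 94/33).

u_1 = (-40/33, 104/33, 94/33)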